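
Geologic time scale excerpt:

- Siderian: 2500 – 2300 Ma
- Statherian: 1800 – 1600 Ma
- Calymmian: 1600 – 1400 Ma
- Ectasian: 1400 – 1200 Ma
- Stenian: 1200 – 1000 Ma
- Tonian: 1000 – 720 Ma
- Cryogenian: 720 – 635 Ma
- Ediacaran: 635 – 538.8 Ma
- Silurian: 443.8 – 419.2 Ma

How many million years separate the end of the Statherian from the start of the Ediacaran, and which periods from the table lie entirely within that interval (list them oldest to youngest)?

965 million years; Calymmian, Ectasian, Stenian, Tonian, Cryogenian

End of Statherian = 1600 Ma; start of Ediacaran = 635 Ma.
Gap = 1600 − 635 = 965 Myr.
Periods wholly inside 1600–635 Ma: Calymmian (1600–1400), Ectasian (1400–1200), Stenian (1200–1000), Tonian (1000–720), Cryogenian (720–635).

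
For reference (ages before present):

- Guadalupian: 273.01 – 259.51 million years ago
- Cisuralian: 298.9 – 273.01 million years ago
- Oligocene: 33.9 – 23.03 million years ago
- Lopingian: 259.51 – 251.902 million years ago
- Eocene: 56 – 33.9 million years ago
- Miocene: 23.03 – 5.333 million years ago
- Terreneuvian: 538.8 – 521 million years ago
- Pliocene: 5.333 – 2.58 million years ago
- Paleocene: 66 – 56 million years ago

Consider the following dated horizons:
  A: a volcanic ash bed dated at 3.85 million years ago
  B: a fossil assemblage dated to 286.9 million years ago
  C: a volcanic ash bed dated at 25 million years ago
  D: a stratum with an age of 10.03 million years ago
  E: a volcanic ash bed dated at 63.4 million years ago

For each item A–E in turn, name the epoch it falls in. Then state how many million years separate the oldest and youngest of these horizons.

Match each age against the start–end ranges in the excerpt: A = 3.85 Ma → Pliocene (5.333–2.58); B = 286.9 Ma → Cisuralian (298.9–273.01); C = 25 Ma → Oligocene (33.9–23.03); D = 10.03 Ma → Miocene (23.03–5.333); E = 63.4 Ma → Paleocene (66–56).
The largest age is 286.9 Ma and the smallest is 3.85 Ma; their difference is 283.05 Myr.

A — Pliocene; B — Cisuralian; C — Oligocene; D — Miocene; E — Paleocene; span 283.05 million years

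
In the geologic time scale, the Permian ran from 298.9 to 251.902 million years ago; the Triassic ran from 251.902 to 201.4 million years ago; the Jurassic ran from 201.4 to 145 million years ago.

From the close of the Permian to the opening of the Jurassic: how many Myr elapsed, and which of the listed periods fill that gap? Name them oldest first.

50.502 million years; Triassic

The Permian closes at 251.902 Ma and the Jurassic opens at 201.4 Ma, so the interval is 251.902 − 201.4 = 50.502 Myr.
A period fits inside if it starts at or after 251.902 Ma and ends at or before 201.4 Ma; oldest first that gives Triassic.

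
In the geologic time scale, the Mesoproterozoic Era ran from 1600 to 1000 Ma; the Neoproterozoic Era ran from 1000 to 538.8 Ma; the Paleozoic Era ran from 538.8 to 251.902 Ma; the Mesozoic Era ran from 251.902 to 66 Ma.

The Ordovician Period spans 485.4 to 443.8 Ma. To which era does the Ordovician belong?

Paleozoic

The Ordovician (485.4–443.8 Ma) lies entirely within 538.8–251.902 Ma, the Paleozoic Era.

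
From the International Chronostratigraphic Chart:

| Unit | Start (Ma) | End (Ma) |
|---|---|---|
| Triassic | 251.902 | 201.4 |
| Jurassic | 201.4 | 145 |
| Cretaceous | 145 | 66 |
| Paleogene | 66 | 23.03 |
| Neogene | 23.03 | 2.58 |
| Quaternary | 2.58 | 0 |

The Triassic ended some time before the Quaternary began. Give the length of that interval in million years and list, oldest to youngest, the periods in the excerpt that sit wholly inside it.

End of Triassic = 201.4 Ma; start of Quaternary = 2.58 Ma.
Gap = 201.4 − 2.58 = 198.82 Myr.
Periods wholly inside 201.4–2.58 Ma: Jurassic (201.4–145), Cretaceous (145–66), Paleogene (66–23.03), Neogene (23.03–2.58).

198.82 million years; Jurassic, Cretaceous, Paleogene, Neogene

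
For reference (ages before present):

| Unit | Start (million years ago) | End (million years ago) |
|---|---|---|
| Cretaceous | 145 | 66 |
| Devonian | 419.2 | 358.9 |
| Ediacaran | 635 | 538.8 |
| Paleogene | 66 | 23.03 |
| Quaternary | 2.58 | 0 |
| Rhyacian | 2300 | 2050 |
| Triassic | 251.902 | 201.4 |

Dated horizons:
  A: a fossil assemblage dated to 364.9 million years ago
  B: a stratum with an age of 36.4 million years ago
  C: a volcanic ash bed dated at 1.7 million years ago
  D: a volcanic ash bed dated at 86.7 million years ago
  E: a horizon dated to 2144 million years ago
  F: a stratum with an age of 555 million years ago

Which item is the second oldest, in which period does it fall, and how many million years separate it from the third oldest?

F, in the Ediacaran; 190.1 million years to A

Larger Ma means older, so oldest first: E 2144 > F 555 > A 364.9 > D 86.7 > B 36.4 > C 1.7.
Counting 2 along gives F (555 Ma); the excerpt puts that inside the Ediacaran, 635–538.8 Ma.
Next in line is A (364.9 Ma), and 555 − 364.9 = 190.1 Myr.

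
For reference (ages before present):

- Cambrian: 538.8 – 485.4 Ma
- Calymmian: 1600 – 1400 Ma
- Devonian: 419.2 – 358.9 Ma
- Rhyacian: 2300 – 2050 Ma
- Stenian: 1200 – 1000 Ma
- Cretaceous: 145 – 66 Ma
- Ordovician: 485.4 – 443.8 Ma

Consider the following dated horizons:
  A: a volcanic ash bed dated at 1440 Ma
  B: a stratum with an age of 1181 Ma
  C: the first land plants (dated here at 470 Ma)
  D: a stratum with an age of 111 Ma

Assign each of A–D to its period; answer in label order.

A: 1440 Ma lies in 1600–1400 Ma, so Calymmian.
B: 1181 Ma lies in 1200–1000 Ma, so Stenian.
C: 470 Ma lies in 485.4–443.8 Ma, so Ordovician.
D: 111 Ma lies in 145–66 Ma, so Cretaceous.

A — Calymmian; B — Stenian; C — Ordovician; D — Cretaceous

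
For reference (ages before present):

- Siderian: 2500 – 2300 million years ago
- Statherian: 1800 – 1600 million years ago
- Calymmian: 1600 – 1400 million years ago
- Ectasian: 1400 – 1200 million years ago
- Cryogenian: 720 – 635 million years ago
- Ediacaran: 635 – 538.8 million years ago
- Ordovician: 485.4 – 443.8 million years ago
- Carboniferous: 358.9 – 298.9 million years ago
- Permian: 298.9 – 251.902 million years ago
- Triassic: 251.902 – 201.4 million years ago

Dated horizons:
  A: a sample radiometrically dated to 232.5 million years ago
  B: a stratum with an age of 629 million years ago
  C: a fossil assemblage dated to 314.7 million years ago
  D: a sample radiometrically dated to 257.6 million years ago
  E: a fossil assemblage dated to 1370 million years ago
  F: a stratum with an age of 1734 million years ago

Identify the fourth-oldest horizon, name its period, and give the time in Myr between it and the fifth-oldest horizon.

Sorted oldest-first by Ma: F (1734), E (1370), B (629), C (314.7), D (257.6), A (232.5).
The fourth oldest is C at 314.7 Ma, which lies in 358.9–298.9 Ma: the Carboniferous.
The fifth oldest is D at 257.6 Ma; separation = |314.7 − 257.6| = 57.1 Myr.

C, in the Carboniferous; 57.1 million years to D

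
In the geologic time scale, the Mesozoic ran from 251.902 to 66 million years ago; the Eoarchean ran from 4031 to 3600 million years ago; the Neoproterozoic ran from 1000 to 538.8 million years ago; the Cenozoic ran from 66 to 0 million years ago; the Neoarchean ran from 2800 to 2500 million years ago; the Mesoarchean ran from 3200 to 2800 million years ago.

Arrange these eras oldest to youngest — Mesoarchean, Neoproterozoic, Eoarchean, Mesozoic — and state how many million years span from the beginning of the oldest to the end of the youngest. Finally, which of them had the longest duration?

Start ages (Ma): Eoarchean 4031, Mesoarchean 3200, Neoproterozoic 1000, Mesozoic 251.902.
Ordered oldest to youngest: Eoarchean, Mesoarchean, Neoproterozoic, Mesozoic.
Span = 4031 − 66 = 3965 Myr.
Durations: Neoproterozoic 461.2, Eoarchean 431, Mesozoic 185.902, Mesoarchean 400 → longest is Neoproterozoic (461.2 Myr).

Eoarchean, Mesoarchean, Neoproterozoic, Mesozoic; total span 3965 Myr; longest is Neoproterozoic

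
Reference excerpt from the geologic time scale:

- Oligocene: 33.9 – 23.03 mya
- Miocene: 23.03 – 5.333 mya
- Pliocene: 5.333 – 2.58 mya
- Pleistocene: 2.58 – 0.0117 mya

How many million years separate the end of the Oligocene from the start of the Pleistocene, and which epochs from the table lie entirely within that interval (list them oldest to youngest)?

20.45 million years; Miocene, Pliocene

The Oligocene closes at 23.03 Ma and the Pleistocene opens at 2.58 Ma, so the interval is 23.03 − 2.58 = 20.45 Myr.
An epoch fits inside if it starts at or after 23.03 Ma and ends at or before 2.58 Ma; oldest first that gives Miocene, Pliocene.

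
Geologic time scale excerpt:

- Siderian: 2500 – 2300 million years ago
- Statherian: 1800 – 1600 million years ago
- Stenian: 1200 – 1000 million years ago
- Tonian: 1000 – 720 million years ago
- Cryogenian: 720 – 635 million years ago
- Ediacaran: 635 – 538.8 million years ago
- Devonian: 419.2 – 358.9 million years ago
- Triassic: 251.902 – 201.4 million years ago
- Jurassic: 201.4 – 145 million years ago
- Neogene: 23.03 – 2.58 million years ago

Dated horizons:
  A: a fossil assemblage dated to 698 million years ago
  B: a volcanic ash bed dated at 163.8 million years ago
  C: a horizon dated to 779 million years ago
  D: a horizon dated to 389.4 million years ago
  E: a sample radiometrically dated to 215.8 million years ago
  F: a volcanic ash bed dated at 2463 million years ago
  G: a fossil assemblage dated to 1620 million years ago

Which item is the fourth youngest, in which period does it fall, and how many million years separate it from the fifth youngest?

Smaller Ma means younger, so youngest first: B 163.8 < E 215.8 < D 389.4 < A 698 < C 779 < G 1620 < F 2463.
Counting 4 along gives A (698 Ma); the excerpt puts that inside the Cryogenian, 720–635 Ma.
Next in line is C (779 Ma), and 779 − 698 = 81 Myr.

A, in the Cryogenian; 81 million years to C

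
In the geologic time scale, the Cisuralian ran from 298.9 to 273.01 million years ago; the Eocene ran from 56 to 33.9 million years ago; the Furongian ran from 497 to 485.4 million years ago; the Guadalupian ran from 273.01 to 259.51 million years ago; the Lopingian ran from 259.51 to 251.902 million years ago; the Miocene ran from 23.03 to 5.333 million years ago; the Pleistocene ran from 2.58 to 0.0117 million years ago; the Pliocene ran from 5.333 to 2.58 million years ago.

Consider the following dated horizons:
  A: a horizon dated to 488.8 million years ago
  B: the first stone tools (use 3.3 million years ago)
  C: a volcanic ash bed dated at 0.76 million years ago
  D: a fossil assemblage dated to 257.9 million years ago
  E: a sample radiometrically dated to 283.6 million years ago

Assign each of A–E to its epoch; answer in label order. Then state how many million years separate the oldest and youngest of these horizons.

A — Furongian; B — Pliocene; C — Pleistocene; D — Lopingian; E — Cisuralian; span 488.04 million years

Match each age against the start–end ranges in the excerpt: A = 488.8 Ma → Furongian (497–485.4); B = 3.3 Ma → Pliocene (5.333–2.58); C = 0.76 Ma → Pleistocene (2.58–0.0117); D = 257.9 Ma → Lopingian (259.51–251.902); E = 283.6 Ma → Cisuralian (298.9–273.01).
The largest age is 488.8 Ma and the smallest is 0.76 Ma; their difference is 488.04 Myr.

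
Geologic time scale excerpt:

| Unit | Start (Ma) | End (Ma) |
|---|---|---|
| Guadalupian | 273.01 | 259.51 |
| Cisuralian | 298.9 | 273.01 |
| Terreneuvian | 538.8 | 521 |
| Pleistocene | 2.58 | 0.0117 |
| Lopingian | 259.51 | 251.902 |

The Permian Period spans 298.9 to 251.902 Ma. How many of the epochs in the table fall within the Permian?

3

Epochs inside 298.9–251.902 Ma: Cisuralian, Guadalupian, Lopingian — 3 in total.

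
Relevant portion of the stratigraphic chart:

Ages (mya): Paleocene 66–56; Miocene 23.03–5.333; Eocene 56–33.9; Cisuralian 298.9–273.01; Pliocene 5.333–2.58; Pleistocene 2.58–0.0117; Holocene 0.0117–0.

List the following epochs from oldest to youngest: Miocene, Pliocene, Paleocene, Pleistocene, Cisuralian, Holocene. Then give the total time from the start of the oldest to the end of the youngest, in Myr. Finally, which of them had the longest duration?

Cisuralian → Paleocene → Miocene → Pliocene → Pleistocene → Holocene; total span 298.9 Myr; longest is Cisuralian

From the excerpt: Miocene 23.03–5.333; Pliocene 5.333–2.58; Paleocene 66–56; Pleistocene 2.58–0.0117; Cisuralian 298.9–273.01; Holocene 0.0117–0 (Ma).
Larger Ma is earlier, so the oldest is Cisuralian and the youngest is Holocene; oldest to youngest: Cisuralian, Paleocene, Miocene, Pliocene, Pleistocene, Holocene.
Oldest start 298.9 minus youngest end 0 gives 298.9 Myr overall.
Individual lengths (start − end): Cisuralian 25.89; Miocene 17.697; Paleocene 10; Pliocene 2.753; Pleistocene 2.5683; Holocene 0.0117. The largest is Cisuralian at 25.89 Myr.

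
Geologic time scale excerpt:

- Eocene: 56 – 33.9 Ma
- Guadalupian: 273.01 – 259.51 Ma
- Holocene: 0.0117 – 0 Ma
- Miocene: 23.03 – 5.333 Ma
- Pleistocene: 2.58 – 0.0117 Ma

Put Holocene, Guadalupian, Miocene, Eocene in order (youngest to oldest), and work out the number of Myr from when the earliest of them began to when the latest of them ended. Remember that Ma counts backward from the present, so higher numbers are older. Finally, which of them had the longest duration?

Start ages (Ma): Guadalupian 273.01, Eocene 56, Miocene 23.03, Holocene 0.0117.
Ordered youngest to oldest: Holocene, Miocene, Eocene, Guadalupian.
Span = 273.01 − 0 = 273.01 Myr.
Durations: Eocene 22.1, Miocene 17.697, Holocene 0.0117, Guadalupian 13.5 → longest is Eocene (22.1 Myr).

Holocene → Miocene → Eocene → Guadalupian; total span 273.01 Myr; longest is Eocene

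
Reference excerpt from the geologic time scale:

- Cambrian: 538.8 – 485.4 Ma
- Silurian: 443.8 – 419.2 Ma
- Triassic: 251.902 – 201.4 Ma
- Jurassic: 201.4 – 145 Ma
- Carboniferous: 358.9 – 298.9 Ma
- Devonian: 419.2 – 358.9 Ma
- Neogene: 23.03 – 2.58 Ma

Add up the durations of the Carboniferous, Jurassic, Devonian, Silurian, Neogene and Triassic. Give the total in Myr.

Each duration: Carboniferous = 60; Jurassic = 56.4; Devonian = 60.3; Silurian = 24.6; Neogene = 20.45; Triassic = 50.502.
Sum: 60 + 56.4 + 60.3 + 24.6 + 20.45 + 50.502 = 272.252 Myr.

272.252 million years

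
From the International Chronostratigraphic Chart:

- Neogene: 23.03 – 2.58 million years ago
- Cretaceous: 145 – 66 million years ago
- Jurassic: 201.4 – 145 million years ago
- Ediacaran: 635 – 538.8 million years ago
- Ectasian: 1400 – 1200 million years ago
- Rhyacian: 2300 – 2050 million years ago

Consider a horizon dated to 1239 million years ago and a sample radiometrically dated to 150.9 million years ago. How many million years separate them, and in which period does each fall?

1088.1 million years apart; the first in the Ectasian, the second in the Jurassic

Elapsed time: 1239 − 150.9 = 1088.1 Myr.
1239 Ma lies within 1400–1200 Ma: Ectasian.
150.9 Ma lies within 201.4–145 Ma: Jurassic.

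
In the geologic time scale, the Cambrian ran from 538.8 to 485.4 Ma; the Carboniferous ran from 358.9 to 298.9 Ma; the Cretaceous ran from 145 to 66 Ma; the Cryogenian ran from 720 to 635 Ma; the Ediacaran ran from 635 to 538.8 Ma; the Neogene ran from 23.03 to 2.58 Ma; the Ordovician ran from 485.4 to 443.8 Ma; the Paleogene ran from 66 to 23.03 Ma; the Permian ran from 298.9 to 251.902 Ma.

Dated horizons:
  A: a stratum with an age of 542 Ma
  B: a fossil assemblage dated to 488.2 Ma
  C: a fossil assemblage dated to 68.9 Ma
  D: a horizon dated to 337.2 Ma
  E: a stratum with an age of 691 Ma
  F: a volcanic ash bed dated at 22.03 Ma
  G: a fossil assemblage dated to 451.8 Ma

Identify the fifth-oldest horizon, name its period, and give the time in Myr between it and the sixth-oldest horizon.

Larger Ma means older, so oldest first: E 691 > A 542 > B 488.2 > G 451.8 > D 337.2 > C 68.9 > F 22.03.
Counting 5 along gives D (337.2 Ma); the excerpt puts that inside the Carboniferous, 358.9–298.9 Ma.
Next in line is C (68.9 Ma), and 337.2 − 68.9 = 268.3 Myr.

D, in the Carboniferous; 268.3 million years to C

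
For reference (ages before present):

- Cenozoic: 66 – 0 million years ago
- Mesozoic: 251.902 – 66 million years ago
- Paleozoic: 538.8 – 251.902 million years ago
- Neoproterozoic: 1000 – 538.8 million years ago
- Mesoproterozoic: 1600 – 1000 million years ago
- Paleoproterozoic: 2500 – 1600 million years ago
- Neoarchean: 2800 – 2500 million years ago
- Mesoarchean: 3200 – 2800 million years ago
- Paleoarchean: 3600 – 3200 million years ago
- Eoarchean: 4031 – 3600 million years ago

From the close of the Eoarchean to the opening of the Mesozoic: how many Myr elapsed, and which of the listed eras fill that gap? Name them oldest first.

The Eoarchean closes at 3600 Ma and the Mesozoic opens at 251.902 Ma, so the interval is 3600 − 251.902 = 3348.098 Myr.
An era fits inside if it starts at or after 3600 Ma and ends at or before 251.902 Ma; oldest first that gives Paleoarchean, Mesoarchean, Neoarchean, Paleoproterozoic, Mesoproterozoic, Neoproterozoic, Paleozoic.

3348.098 million years; Paleoarchean, Mesoarchean, Neoarchean, Paleoproterozoic, Mesoproterozoic, Neoproterozoic, Paleozoic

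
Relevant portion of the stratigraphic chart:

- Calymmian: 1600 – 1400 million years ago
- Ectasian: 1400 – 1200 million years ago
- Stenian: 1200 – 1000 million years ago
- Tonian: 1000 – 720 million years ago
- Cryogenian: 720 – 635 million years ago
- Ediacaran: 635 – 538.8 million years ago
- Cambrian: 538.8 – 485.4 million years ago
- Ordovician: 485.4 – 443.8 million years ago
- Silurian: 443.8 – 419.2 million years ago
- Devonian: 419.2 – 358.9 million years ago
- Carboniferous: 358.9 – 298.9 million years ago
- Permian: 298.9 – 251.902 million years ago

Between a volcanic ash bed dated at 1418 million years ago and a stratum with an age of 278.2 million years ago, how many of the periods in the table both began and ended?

1418 Ma sits inside the Calymmian (1600–1400) and 278.2 Ma inside the Permian (298.9–251.902); neither of those is wholly between the two dates.
The listed periods lying completely between them are Ectasian, Stenian, Tonian, Cryogenian, Ediacaran, Cambrian, Ordovician, Silurian, Devonian, Carboniferous — 10 in all.

10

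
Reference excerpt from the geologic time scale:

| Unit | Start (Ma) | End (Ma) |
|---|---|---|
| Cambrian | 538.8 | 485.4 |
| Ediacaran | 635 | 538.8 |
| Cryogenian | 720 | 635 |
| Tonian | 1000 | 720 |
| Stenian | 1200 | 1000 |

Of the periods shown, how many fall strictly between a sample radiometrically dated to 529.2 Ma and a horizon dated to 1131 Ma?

1131 Ma sits inside the Stenian (1200–1000) and 529.2 Ma inside the Cambrian (538.8–485.4); neither of those is wholly between the two dates.
The listed periods lying completely between them are Tonian, Cryogenian, Ediacaran — 3 in all.

3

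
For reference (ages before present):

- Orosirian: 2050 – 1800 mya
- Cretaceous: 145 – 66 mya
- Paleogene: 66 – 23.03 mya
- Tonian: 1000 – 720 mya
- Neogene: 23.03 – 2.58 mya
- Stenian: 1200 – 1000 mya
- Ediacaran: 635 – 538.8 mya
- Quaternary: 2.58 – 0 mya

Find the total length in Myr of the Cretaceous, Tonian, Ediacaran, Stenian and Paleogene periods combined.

698.17 million years

Each duration: Cretaceous = 79; Tonian = 280; Ediacaran = 96.2; Stenian = 200; Paleogene = 42.97.
Sum: 79 + 280 + 96.2 + 200 + 42.97 = 698.17 Myr.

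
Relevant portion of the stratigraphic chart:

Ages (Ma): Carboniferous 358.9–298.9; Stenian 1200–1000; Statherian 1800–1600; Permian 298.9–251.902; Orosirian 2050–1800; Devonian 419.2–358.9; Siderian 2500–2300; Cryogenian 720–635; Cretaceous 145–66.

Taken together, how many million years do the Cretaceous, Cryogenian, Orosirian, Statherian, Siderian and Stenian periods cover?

1014 million years

Each duration: Cretaceous = 79; Cryogenian = 85; Orosirian = 250; Statherian = 200; Siderian = 200; Stenian = 200.
Sum: 79 + 85 + 250 + 200 + 200 + 200 = 1014 Myr.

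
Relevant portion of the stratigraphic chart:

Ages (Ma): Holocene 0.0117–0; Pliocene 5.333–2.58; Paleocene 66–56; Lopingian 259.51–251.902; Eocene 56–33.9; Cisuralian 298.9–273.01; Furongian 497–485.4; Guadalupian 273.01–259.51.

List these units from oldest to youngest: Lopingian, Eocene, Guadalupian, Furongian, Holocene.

Furongian → Guadalupian → Lopingian → Eocene → Holocene

Sorting by start age (descending Ma, since larger Ma = older): Furongian start 497, Guadalupian start 273.01, Lopingian start 259.51, Eocene start 56, Holocene start 0.0117.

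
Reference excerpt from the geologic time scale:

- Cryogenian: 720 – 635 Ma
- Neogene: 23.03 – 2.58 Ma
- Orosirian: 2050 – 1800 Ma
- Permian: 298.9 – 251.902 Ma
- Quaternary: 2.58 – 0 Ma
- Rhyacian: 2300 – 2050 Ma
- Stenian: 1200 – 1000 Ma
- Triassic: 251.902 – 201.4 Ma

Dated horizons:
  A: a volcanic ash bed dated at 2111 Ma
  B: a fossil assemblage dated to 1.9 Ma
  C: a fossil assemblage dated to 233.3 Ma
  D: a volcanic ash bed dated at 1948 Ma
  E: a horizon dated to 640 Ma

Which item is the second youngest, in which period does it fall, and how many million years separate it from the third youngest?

Sorted youngest-first by Ma: B (1.9), C (233.3), E (640), D (1948), A (2111).
The second youngest is C at 233.3 Ma, which lies in 251.902–201.4 Ma: the Triassic.
The third youngest is E at 640 Ma; separation = |233.3 − 640| = 406.7 Myr.

C, in the Triassic; 406.7 million years to E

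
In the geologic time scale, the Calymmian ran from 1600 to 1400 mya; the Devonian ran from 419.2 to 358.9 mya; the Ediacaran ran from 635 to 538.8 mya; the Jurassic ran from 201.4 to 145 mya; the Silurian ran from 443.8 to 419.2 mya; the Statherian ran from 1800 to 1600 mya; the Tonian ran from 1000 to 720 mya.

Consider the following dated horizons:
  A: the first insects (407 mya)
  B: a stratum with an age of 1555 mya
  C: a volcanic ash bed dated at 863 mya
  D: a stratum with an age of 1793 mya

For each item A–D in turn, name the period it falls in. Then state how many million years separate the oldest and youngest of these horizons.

Match each age against the start–end ranges in the excerpt: A = 407 Ma → Devonian (419.2–358.9); B = 1555 Ma → Calymmian (1600–1400); C = 863 Ma → Tonian (1000–720); D = 1793 Ma → Statherian (1800–1600).
The largest age is 1793 Ma and the smallest is 407 Ma; their difference is 1386 Myr.

A — Devonian; B — Calymmian; C — Tonian; D — Statherian; span 1386 million years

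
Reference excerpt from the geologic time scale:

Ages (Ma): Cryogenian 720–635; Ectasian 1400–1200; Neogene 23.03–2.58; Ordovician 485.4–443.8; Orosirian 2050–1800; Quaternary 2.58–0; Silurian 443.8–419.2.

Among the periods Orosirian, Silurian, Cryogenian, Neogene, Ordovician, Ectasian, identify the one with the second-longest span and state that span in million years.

Start − end for each: Orosirian 2050 − 1800 = 250; Silurian 443.8 − 419.2 = 24.6; Cryogenian 720 − 635 = 85; Neogene 23.03 − 2.58 = 20.45; Ordovician 485.4 − 443.8 = 41.6; Ectasian 1400 − 1200 = 200.
Ranking these from longest: Orosirian > Ectasian > Cryogenian > Ordovician > Silurian > Neogene.
Position 2 in that ranking is Ectasian, which lasted 200 Myr.

Ectasian, 200 million years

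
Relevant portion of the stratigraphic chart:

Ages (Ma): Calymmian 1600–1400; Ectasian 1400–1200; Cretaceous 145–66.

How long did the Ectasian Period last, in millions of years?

200 million years

1400 − 1200 = 200 million years.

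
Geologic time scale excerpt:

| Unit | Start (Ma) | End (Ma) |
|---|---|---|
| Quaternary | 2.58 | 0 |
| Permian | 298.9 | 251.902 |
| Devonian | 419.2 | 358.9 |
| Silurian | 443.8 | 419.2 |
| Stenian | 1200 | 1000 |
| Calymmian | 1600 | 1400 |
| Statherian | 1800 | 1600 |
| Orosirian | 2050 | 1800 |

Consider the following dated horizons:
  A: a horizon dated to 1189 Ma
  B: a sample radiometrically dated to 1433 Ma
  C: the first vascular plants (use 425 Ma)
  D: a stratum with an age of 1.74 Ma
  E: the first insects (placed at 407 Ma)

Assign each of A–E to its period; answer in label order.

A: 1189 Ma lies in 1200–1000 Ma, so Stenian.
B: 1433 Ma lies in 1600–1400 Ma, so Calymmian.
C: 425 Ma lies in 443.8–419.2 Ma, so Silurian.
D: 1.74 Ma lies in 2.58–0 Ma, so Quaternary.
E: 407 Ma lies in 419.2–358.9 Ma, so Devonian.

A — Stenian; B — Calymmian; C — Silurian; D — Quaternary; E — Devonian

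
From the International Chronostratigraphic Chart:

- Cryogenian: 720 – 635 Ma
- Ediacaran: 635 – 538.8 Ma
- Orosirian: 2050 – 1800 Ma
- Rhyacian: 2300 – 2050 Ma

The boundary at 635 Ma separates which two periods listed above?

Cryogenian and Ediacaran

The Cryogenian ends at 635 Ma and the Ediacaran begins at 635 Ma, so they share that boundary.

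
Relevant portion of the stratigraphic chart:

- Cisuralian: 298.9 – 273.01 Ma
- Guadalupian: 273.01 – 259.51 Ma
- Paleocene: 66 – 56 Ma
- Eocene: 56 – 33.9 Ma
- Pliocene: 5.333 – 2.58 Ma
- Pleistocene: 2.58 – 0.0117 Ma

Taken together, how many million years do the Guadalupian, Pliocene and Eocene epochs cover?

Each duration: Guadalupian = 13.5; Pliocene = 2.753; Eocene = 22.1.
Sum: 13.5 + 2.753 + 22.1 = 38.353 Myr.

38.353 million years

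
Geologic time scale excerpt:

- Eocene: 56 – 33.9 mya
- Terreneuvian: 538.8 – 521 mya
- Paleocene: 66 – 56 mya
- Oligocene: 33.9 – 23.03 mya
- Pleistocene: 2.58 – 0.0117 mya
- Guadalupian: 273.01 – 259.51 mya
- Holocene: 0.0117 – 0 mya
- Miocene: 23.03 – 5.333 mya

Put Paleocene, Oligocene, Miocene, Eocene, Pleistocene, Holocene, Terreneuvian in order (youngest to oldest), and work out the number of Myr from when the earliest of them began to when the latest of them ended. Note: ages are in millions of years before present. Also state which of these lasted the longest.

From the excerpt: Paleocene 66–56; Oligocene 33.9–23.03; Miocene 23.03–5.333; Eocene 56–33.9; Pleistocene 2.58–0.0117; Holocene 0.0117–0; Terreneuvian 538.8–521 (Ma).
Larger Ma is earlier, so the oldest is Terreneuvian and the youngest is Holocene; youngest to oldest: Holocene, Pleistocene, Miocene, Oligocene, Eocene, Paleocene, Terreneuvian.
Oldest start 538.8 minus youngest end 0 gives 538.8 Myr overall.
Individual lengths (start − end): Paleocene 10; Pleistocene 2.5683; Eocene 22.1; Miocene 17.697; Terreneuvian 17.8; Oligocene 10.87; Holocene 0.0117. The largest is Eocene at 22.1 Myr.

Holocene → Pleistocene → Miocene → Oligocene → Eocene → Paleocene → Terreneuvian; total span 538.8 Myr; longest is Eocene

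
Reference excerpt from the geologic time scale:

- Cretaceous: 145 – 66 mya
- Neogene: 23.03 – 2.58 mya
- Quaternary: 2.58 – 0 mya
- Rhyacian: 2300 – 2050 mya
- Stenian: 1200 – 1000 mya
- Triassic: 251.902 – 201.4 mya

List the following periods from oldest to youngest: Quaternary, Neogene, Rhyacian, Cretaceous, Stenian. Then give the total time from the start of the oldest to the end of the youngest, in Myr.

Start ages (Ma): Rhyacian 2300, Stenian 1200, Cretaceous 145, Neogene 23.03, Quaternary 2.58.
Ordered oldest to youngest: Rhyacian, Stenian, Cretaceous, Neogene, Quaternary.
Span = 2300 − 0 = 2300 Myr.

Rhyacian, Stenian, Cretaceous, Neogene, Quaternary; total span 2300 Myr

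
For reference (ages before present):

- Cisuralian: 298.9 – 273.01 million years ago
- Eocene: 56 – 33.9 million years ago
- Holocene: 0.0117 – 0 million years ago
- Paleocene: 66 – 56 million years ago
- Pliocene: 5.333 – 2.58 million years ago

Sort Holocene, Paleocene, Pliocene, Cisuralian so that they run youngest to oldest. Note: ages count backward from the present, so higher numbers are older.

Sorting by start age (ascending Ma, since larger Ma = older): Holocene began 0.0117, Pliocene began 5.333, Paleocene began 66, Cisuralian began 298.9.

Holocene, then Pliocene, then Paleocene, then Cisuralian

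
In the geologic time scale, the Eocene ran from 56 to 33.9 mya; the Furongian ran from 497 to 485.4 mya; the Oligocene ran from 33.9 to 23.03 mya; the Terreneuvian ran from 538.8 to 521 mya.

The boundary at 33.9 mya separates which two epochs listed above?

The Eocene ends at 33.9 mya and the Oligocene begins at 33.9 mya, so they share that boundary.

Eocene and Oligocene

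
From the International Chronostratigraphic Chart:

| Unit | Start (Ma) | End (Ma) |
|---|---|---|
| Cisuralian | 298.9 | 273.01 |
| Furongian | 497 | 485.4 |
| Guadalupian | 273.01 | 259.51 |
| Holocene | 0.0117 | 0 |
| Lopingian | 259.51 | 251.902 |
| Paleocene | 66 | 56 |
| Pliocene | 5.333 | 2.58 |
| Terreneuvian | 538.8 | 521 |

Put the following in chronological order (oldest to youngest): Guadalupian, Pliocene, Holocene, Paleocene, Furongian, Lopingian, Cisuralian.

Sorting by start age (descending Ma, since larger Ma = older): Furongian began 497, Cisuralian began 298.9, Guadalupian began 273.01, Lopingian began 259.51, Paleocene began 66, Pliocene began 5.333, Holocene began 0.0117.

Furongian → Cisuralian → Guadalupian → Lopingian → Paleocene → Pliocene → Holocene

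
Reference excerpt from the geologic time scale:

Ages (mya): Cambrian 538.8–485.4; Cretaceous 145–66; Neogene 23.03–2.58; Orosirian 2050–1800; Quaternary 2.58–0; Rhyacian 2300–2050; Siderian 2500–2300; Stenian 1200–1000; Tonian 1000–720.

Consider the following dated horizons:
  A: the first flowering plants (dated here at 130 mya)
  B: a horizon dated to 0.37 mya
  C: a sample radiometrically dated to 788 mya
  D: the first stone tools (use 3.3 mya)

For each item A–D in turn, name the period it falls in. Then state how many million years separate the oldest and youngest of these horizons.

Match each age against the start–end ranges in the excerpt: A = 130 Ma → Cretaceous (145–66); B = 0.37 Ma → Quaternary (2.58–0); C = 788 Ma → Tonian (1000–720); D = 3.3 Ma → Neogene (23.03–2.58).
The largest age is 788 Ma and the smallest is 0.37 Ma; their difference is 787.63 Myr.

A — Cretaceous; B — Quaternary; C — Tonian; D — Neogene; span 787.63 million years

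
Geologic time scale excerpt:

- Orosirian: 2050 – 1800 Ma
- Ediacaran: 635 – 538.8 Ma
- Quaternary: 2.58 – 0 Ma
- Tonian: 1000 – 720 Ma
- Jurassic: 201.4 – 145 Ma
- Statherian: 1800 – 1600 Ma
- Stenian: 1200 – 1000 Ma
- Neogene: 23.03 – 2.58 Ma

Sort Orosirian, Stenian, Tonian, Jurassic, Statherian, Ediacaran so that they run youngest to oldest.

Jurassic, then Ediacaran, then Tonian, then Stenian, then Statherian, then Orosirian

Sorting by start age (ascending Ma, since larger Ma = older): Jurassic began 201.4, Ediacaran began 635, Tonian began 1000, Stenian began 1200, Statherian began 1800, Orosirian began 2050.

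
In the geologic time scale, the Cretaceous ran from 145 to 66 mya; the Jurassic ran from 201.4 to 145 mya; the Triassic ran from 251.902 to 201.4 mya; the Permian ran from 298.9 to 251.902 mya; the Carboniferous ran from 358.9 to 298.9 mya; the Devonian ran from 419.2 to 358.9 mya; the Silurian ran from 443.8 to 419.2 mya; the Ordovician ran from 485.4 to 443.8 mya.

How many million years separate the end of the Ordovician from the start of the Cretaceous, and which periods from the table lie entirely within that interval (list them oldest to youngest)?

298.8 million years; Silurian, Devonian, Carboniferous, Permian, Triassic, Jurassic

End of Ordovician = 443.8 Ma; start of Cretaceous = 145 Ma.
Gap = 443.8 − 145 = 298.8 Myr.
Periods wholly inside 443.8–145 Ma: Silurian (443.8–419.2), Devonian (419.2–358.9), Carboniferous (358.9–298.9), Permian (298.9–251.902), Triassic (251.902–201.4), Jurassic (201.4–145).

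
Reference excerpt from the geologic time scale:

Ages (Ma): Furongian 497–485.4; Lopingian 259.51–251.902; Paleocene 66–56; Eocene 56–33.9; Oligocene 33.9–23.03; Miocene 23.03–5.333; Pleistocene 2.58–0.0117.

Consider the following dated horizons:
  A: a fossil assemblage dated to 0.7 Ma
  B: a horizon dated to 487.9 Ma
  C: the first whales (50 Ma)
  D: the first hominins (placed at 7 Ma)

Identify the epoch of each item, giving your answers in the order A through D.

A — Pleistocene; B — Furongian; C — Eocene; D — Miocene

A: 0.7 Ma lies in 2.58–0.0117 Ma, so Pleistocene.
B: 487.9 Ma lies in 497–485.4 Ma, so Furongian.
C: 50 Ma lies in 56–33.9 Ma, so Eocene.
D: 7 Ma lies in 23.03–5.333 Ma, so Miocene.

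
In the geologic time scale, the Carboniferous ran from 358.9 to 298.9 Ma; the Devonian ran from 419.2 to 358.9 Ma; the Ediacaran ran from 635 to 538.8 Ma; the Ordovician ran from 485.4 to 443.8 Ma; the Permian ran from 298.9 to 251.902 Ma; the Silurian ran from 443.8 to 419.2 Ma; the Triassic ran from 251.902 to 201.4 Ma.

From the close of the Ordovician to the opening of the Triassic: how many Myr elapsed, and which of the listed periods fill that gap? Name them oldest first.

191.898 million years; Silurian, Devonian, Carboniferous, Permian

The Ordovician closes at 443.8 Ma and the Triassic opens at 251.902 Ma, so the interval is 443.8 − 251.902 = 191.898 Myr.
A period fits inside if it starts at or after 443.8 Ma and ends at or before 251.902 Ma; oldest first that gives Silurian, Devonian, Carboniferous, Permian.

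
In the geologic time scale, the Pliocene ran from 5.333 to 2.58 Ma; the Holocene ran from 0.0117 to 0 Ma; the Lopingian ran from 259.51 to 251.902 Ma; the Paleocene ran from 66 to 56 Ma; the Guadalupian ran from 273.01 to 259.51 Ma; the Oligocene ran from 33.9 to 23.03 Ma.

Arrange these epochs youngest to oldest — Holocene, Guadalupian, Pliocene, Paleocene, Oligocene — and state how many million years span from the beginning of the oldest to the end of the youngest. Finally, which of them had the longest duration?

Holocene → Pliocene → Oligocene → Paleocene → Guadalupian; total span 273.01 Myr; longest is Guadalupian

Start ages (Ma): Guadalupian 273.01, Paleocene 66, Oligocene 33.9, Pliocene 5.333, Holocene 0.0117.
Ordered youngest to oldest: Holocene, Pliocene, Oligocene, Paleocene, Guadalupian.
Span = 273.01 − 0 = 273.01 Myr.
Durations: Paleocene 10, Holocene 0.0117, Oligocene 10.87, Guadalupian 13.5, Pliocene 2.753 → longest is Guadalupian (13.5 Myr).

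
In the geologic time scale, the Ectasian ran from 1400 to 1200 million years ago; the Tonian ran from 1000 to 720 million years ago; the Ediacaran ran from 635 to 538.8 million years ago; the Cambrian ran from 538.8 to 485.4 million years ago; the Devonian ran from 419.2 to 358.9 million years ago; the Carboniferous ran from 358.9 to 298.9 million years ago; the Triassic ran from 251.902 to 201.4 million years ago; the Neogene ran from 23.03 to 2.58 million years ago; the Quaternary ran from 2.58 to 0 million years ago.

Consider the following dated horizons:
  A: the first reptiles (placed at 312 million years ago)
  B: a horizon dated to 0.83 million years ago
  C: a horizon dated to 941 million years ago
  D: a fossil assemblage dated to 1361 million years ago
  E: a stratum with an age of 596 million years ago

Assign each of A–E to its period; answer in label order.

Match each age against the start–end ranges in the excerpt: A = 312 Ma → Carboniferous (358.9–298.9); B = 0.83 Ma → Quaternary (2.58–0); C = 941 Ma → Tonian (1000–720); D = 1361 Ma → Ectasian (1400–1200); E = 596 Ma → Ediacaran (635–538.8).

A — Carboniferous; B — Quaternary; C — Tonian; D — Ectasian; E — Ediacaran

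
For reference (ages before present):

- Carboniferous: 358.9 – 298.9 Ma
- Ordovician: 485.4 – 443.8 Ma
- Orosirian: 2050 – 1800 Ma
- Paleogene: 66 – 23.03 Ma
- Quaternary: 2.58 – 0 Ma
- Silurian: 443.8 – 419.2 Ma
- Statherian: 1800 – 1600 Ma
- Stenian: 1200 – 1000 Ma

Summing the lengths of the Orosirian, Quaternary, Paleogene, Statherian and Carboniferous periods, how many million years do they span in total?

Each duration: Orosirian = 250; Quaternary = 2.58; Paleogene = 42.97; Statherian = 200; Carboniferous = 60.
Sum: 250 + 2.58 + 42.97 + 200 + 60 = 555.55 Myr.

555.55 million years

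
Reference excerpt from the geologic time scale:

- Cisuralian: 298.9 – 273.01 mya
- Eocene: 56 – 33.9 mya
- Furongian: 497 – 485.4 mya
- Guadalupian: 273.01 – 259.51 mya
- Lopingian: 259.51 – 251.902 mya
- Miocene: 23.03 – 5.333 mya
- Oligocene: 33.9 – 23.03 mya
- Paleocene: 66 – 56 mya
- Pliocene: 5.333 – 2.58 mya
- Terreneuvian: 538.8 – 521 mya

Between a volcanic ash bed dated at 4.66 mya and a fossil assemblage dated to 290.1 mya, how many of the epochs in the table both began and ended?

6

The older date is 290.1 Ma and the younger is 4.66 Ma.
Epochs with start < 290.1 and end > 4.66 Ma: Guadalupian (273.01–259.51), Lopingian (259.51–251.902), Paleocene (66–56), Eocene (56–33.9), Oligocene (33.9–23.03), Miocene (23.03–5.333).
That is 6 complete epochs.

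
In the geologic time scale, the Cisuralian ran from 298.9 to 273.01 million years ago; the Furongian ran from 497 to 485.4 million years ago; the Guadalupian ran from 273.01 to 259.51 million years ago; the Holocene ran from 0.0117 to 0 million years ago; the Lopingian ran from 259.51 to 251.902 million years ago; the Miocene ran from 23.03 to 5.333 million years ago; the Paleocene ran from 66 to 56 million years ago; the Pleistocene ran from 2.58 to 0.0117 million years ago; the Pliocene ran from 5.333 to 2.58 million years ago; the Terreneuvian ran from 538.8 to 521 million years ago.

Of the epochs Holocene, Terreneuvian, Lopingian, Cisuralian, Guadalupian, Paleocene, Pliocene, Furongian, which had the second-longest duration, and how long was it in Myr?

Terreneuvian, 17.8 million years

Durations: Holocene 0.0117; Terreneuvian 17.8; Lopingian 7.608; Cisuralian 25.89; Guadalupian 13.5; Paleocene 10; Pliocene 2.753; Furongian 11.6 Myr.
Sorted longest-first: Cisuralian (25.89), Terreneuvian (17.8), Guadalupian (13.5), Furongian (11.6), Paleocene (10), Lopingian (7.608), Pliocene (2.753), Holocene (0.0117).
The second longest is Terreneuvian at 17.8 Myr.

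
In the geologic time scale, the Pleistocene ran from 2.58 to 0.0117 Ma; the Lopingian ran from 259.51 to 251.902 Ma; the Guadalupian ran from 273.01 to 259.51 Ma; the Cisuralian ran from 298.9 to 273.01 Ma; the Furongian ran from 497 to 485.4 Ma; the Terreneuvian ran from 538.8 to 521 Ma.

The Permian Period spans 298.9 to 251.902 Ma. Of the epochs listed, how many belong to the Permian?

3

Epochs inside 298.9–251.902 Ma: Cisuralian, Guadalupian, Lopingian — 3 in total.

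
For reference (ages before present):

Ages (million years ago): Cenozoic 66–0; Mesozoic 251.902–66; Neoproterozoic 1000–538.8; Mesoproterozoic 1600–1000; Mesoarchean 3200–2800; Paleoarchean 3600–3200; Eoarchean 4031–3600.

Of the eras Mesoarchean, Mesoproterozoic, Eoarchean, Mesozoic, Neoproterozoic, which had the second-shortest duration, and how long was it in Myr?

Durations: Mesoarchean 400; Mesoproterozoic 600; Eoarchean 431; Mesozoic 185.902; Neoproterozoic 461.2 Myr.
Sorted shortest-first: Mesozoic (185.902), Mesoarchean (400), Eoarchean (431), Neoproterozoic (461.2), Mesoproterozoic (600).
The second shortest is Mesoarchean at 400 Myr.

Mesoarchean, 400 million years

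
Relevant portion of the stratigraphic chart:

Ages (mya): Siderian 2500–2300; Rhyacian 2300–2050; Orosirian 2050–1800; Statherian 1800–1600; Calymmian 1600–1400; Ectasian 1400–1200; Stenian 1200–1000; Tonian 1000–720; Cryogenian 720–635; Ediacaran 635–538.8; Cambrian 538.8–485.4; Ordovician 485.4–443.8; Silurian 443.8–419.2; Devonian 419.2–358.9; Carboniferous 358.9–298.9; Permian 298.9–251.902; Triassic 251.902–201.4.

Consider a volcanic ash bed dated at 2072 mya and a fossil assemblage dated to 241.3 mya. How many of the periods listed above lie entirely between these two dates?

The older date is 2072 Ma and the younger is 241.3 Ma.
Periods with start < 2072 and end > 241.3 Ma: Orosirian (2050–1800), Statherian (1800–1600), Calymmian (1600–1400), Ectasian (1400–1200), Stenian (1200–1000), Tonian (1000–720), Cryogenian (720–635), Ediacaran (635–538.8), Cambrian (538.8–485.4), Ordovician (485.4–443.8), Silurian (443.8–419.2), Devonian (419.2–358.9), Carboniferous (358.9–298.9), Permian (298.9–251.902).
That is 14 complete periods.

14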